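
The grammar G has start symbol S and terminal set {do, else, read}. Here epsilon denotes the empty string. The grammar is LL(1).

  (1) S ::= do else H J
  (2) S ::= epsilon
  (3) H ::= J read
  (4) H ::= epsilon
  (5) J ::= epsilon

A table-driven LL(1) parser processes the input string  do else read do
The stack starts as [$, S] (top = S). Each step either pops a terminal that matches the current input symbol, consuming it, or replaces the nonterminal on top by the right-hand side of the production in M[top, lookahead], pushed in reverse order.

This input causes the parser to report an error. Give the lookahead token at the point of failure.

     Stack          Input              Action
  1  $ S            do else read do $  expand S ::= do else H J
  2  $ J H else do  do else read do $  match do
  3  $ J H else     else read do $     match else
  4  $ J H          read do $          expand H ::= J read
  5  $ J read J     read do $          expand J ::= epsilon
  6  $ J read       read do $          match read
  7  $ J            do $               error: M[J, do] is empty

do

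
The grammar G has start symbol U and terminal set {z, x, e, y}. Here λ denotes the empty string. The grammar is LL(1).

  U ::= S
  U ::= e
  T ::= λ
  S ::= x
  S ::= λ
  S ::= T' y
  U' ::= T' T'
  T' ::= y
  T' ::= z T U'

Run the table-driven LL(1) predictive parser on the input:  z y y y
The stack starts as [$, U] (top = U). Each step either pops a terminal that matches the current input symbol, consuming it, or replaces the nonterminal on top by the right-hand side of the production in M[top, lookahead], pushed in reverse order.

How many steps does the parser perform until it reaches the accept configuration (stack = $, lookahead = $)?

11

      Stack       Input      Action
   1  $ U         z y y y $  expand U ::= S
   2  $ S         z y y y $  expand S ::= T' y
   3  $ y T'      z y y y $  expand T' ::= z T U'
   4  $ y U' T z  z y y y $  match z
   5  $ y U' T    y y y $    expand T ::= λ
   6  $ y U'      y y y $    expand U' ::= T' T'
   7  $ y T' T'   y y y $    expand T' ::= y
   8  $ y T' y    y y y $    match y
   9  $ y T'      y y $      expand T' ::= y
  10  $ y y       y y $      match y
  11  $ y         y $        match y
Accept reached after 11 steps.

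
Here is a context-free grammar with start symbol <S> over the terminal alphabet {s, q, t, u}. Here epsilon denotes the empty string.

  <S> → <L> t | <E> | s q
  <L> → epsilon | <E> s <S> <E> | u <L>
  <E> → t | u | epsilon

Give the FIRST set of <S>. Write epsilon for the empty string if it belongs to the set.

{epsilon, s, t, u}

FIRST(<E>) = {epsilon, t, u}
FIRST(<L>) = {epsilon, s, t, u}  (via <E> s <S> <E>)
FIRST(<S>) = {epsilon, s, t, u}  (via <L> t, <E>)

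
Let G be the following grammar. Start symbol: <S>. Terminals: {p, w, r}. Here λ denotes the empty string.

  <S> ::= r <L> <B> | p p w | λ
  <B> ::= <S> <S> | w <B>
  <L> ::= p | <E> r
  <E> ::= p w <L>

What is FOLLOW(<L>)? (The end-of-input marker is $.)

FIRST(<S>): from <S>::=r <L> <B> we get {r}; from <S>::=p p w we get {p}; from <S>::=λ we get {λ}. So FIRST(<S>) = {λ, p, r}.
FIRST(<E>): from <E>::=p w <L> we get {p}. So FIRST(<E>) = {p}.
FIRST(<B>): from <B>::=<S> <S> we get {λ, p, r}; from <B>::=w <B> we get {w}. So FIRST(<B>) = {λ, p, r, w}.
FIRST(<L>): from <L>::=p we get {p}; from <L>::=<E> r we get {p}. So FIRST(<L>) = {p}.
FOLLOW(<S>) includes $ since <S> is the start symbol.
FOLLOW(<E>): in <L>::=<E> r, <E> is followed by r with FIRST {r}. Thus FOLLOW(<E>) = {r}.
FOLLOW(<S>): in <B>::=<S> <S> (occurrence 1), <S> is followed by <S> with FIRST {λ, p, r}; in <B>::=<S> <S> (occurrence 1), the suffix after <S> is nullable, so FOLLOW(<S>) ⊇ FOLLOW(<B>) = {$, p, r}; in <B>::=<S> <S> (occurrence 2), the suffix after <S> is empty, so FOLLOW(<S>) ⊇ FOLLOW(<B>) = {$, p, r}. Thus FOLLOW(<S>) = {$, p, r}.
FOLLOW(<B>): in <S>::=r <L> <B>, the suffix after <B> is empty, so FOLLOW(<B>) ⊇ FOLLOW(<S>) = {$, p, r}; in <B>::=w <B>, the suffix after <B> is empty (adds nothing new). Thus FOLLOW(<B>) = {$, p, r}.
FOLLOW(<L>): in <S>::=r <L> <B>, <L> is followed by <B> with FIRST {λ, p, r, w}; in <S>::=r <L> <B>, the suffix after <L> is nullable, so FOLLOW(<L>) ⊇ FOLLOW(<S>) = {$, p, r}; in <E>::=p w <L>, the suffix after <L> is empty, so FOLLOW(<L>) ⊇ FOLLOW(<E>) = {r}. Thus FOLLOW(<L>) = {$, p, r, w}.

{$, p, r, w}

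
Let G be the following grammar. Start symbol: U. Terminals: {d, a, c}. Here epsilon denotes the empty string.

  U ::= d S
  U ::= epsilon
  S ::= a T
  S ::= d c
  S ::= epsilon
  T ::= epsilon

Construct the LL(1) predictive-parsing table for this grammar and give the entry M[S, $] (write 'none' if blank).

FIRST(U): from U::=d S we get {d}; from U::=epsilon we get {epsilon}. So FIRST(U) = {epsilon, d}.
FIRST(S): from S::=a T we get {a}; from S::=d c we get {d}; from S::=epsilon we get {epsilon}. So FIRST(S) = {epsilon, a, d}.
FIRST(T): from T::=epsilon we get {epsilon}. So FIRST(T) = {epsilon}.
FOLLOW(U) includes $ since U is the start symbol.
FOLLOW(U): U appears on no right-hand side. Thus FOLLOW(U) = {$}.
FOLLOW(S): in U::=d S, the suffix after S is empty, so FOLLOW(S) ⊇ FOLLOW(U) = {$}. Thus FOLLOW(S) = {$}.
For S ::= a T: FIRST(a T) = {a}, so it goes in M[S, t] for t ∈ {a}.
For S ::= d c: FIRST(d c) = {d}, so it goes in M[S, t] for t ∈ {d}.
For S ::= epsilon: FIRST(epsilon) = {epsilon}, so it goes in M[S, t] for t ∈ {}; since epsilon ∈ FIRST, also for every t ∈ FOLLOW(S) = {$}.

S ::= epsilon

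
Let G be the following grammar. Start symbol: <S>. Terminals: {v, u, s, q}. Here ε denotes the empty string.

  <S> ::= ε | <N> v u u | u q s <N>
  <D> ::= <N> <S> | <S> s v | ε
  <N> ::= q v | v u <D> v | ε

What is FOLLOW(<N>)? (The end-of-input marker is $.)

{$, q, s, u, v}

FIRST(<N>) = {ε, q, v}
FIRST(<S>) = {ε, q, u, v}  (via <N> v u u)
FIRST(<D>) = {ε, q, s, u, v}  (via <N> <S>, <S> s v)
FOLLOW(<S>) includes $ since <S> is the start symbol.
FOLLOW(<D>): in <N>::=v u <D> v, <D> is followed by v with FIRST {v}. Thus FOLLOW(<D>) = {v}.
FOLLOW(<S>): in <D>::=<N> <S>, the suffix after <S> is empty, so FOLLOW(<S>) ⊇ FOLLOW(<D>) = {v}; in <D>::=<S> s v, <S> is followed by s v with FIRST {s}. Thus FOLLOW(<S>) = {$, s, v}.
FOLLOW(<N>): in <S>::=<N> v u u, <N> is followed by v u u with FIRST {v}; in <S>::=u q s <N>, the suffix after <N> is empty, so FOLLOW(<N>) ⊇ FOLLOW(<S>) = {$, s, v}; in <D>::=<N> <S>, <N> is followed by <S> with FIRST {ε, q, u, v}; in <D>::=<N> <S>, the suffix after <N> is nullable, so FOLLOW(<N>) ⊇ FOLLOW(<D>) = {v}. Thus FOLLOW(<N>) = {$, q, s, u, v}.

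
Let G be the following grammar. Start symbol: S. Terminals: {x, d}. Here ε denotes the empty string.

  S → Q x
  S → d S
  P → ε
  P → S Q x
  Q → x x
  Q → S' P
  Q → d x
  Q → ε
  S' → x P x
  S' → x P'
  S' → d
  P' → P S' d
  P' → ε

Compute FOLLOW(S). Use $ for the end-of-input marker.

{$, d, x}

FIRST(S') = {d, x}
FIRST(Q) = {ε, d, x}  (via S' P)
FIRST(S) = {d, x}  (via Q x)
FIRST(P) = {ε, d, x}  (via S Q x)
FIRST(P') = {ε, d, x}  (via P S' d)
FOLLOW(S) includes $ since S is the start symbol.
FOLLOW(S): in S→d S, the suffix after S is empty (adds nothing new); in P→S Q x, S is followed by Q x with FIRST {d, x}. Thus FOLLOW(S) = {$, d, x}.
FOLLOW(Q): in S→Q x, Q is followed by x with FIRST {x}; in P→S Q x, Q is followed by x with FIRST {x}. Thus FOLLOW(Q) = {x}.
FOLLOW(P): in Q→S' P, the suffix after P is empty, so FOLLOW(P) ⊇ FOLLOW(Q) = {x}; in S'→x P x, P is followed by x with FIRST {x}; in P'→P S' d, P is followed by S' d with FIRST {d, x}. Thus FOLLOW(P) = {d, x}.
FOLLOW(S'): in Q→S' P, S' is followed by P with FIRST {ε, d, x}; in Q→S' P, the suffix after S' is nullable, so FOLLOW(S') ⊇ FOLLOW(Q) = {x}; in P'→P S' d, S' is followed by d with FIRST {d}. Thus FOLLOW(S') = {d, x}.
FOLLOW(P'): in S'→x P', the suffix after P' is empty, so FOLLOW(P') ⊇ FOLLOW(S') = {d, x}. Thus FOLLOW(P') = {d, x}.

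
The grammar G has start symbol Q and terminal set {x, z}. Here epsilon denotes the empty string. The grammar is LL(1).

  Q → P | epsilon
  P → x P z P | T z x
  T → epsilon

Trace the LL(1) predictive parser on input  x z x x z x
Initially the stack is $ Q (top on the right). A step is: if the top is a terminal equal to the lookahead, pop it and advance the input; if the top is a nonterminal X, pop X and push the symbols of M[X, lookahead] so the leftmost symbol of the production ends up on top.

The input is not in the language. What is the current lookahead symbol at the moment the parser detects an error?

     Stack        Input          Action
  1  $ Q          x z x x z x $  expand Q → P
  2  $ P          x z x x z x $  expand P → x P z P
  3  $ P z P x    x z x x z x $  match x
  4  $ P z P      z x x z x $    expand P → T z x
  5  $ P z x z T  z x x z x $    expand T → epsilon
  6  $ P z x z    z x x z x $    match z
  7  $ P z x      x x z x $      match x
  8  $ P z        x z x $        error: top is terminal z but lookahead is x

x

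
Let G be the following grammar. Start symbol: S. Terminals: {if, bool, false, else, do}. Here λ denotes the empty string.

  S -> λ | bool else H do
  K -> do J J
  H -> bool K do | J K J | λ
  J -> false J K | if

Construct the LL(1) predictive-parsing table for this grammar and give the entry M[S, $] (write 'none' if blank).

S -> λ

FIRST(S): from S->λ we get {λ}; from S->bool else H do we get {bool}. So FIRST(S) = {λ, bool}.
FIRST(K): from K->do J J we get {do}. So FIRST(K) = {do}.
FIRST(J): from J->false J K we get {false}; from J->if we get {if}. So FIRST(J) = {false, if}.
FIRST(H): from H->bool K do we get {bool}; from H->J K J we get {false, if}; from H->λ we get {λ}. So FIRST(H) = {λ, bool, false, if}.
FOLLOW(S) includes $ since S is the start symbol.
FOLLOW(S): S appears on no right-hand side. Thus FOLLOW(S) = {$}.
For S -> λ: FIRST(λ) = {λ}, so it goes in M[S, t] for t ∈ {}; since λ ∈ FIRST, also for every t ∈ FOLLOW(S) = {$}.
For S -> bool else H do: FIRST(bool else H do) = {bool}, so it goes in M[S, t] for t ∈ {bool}.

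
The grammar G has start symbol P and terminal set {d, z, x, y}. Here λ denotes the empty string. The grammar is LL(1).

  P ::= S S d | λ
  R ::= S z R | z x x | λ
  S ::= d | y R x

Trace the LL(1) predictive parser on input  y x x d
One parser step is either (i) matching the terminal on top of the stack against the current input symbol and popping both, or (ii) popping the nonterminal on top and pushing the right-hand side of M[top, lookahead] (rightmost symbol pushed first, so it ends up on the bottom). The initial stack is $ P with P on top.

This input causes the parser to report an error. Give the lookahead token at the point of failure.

     Stack        Input      Action
  1  $ P          y x x d $  expand P ::= S S d
  2  $ d S S      y x x d $  expand S ::= y R x
  3  $ d S x R y  y x x d $  match y
  4  $ d S x R    x x d $    expand R ::= λ
  5  $ d S x      x x d $    match x
  6  $ d S        x d $      error: M[S, x] is empty

x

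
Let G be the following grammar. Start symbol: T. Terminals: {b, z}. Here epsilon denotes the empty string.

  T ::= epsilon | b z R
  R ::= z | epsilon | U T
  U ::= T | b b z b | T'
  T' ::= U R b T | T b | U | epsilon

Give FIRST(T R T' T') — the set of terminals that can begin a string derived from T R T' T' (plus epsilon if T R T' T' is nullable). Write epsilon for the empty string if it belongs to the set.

FIRST(T) = {epsilon, b}
FIRST(R) = {epsilon, b, z}  (via U T)
FIRST(U) = {epsilon, b, z}  (via T, T')
FIRST(T') = {epsilon, b, z}  (via U R b T, T b, U)
FIRST(T R T' T'): take FIRST of each symbol in turn, carrying on past any symbol whose FIRST contains epsilon; result {epsilon, b, z}.

{epsilon, b, z}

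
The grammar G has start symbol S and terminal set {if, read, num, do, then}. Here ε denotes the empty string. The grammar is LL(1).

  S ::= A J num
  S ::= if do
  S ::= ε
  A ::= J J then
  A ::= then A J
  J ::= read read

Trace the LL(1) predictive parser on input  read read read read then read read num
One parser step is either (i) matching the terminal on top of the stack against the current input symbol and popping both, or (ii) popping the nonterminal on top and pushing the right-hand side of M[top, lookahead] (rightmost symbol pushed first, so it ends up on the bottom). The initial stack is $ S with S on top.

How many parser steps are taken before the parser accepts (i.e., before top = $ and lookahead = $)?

13

step 1: stack=$ S  input=read read read read then read read num $  — expand S ::= A J num
step 2: stack=$ num J A  input=read read read read then read read num $  — expand A ::= J J then
step 3: stack=$ num J then J J  input=read read read read then read read num $  — expand J ::= read read
step 4: stack=$ num J then J read read  input=read read read read then read read num $  — match read
step 5: stack=$ num J then J read  input=read read read then read read num $  — match read
step 6: stack=$ num J then J  input=read read then read read num $  — expand J ::= read read
step 7: stack=$ num J then read read  input=read read then read read num $  — match read
step 8: stack=$ num J then read  input=read then read read num $  — match read
step 9: stack=$ num J then  input=then read read num $  — match then
step 10: stack=$ num J  input=read read num $  — expand J ::= read read
step 11: stack=$ num read read  input=read read num $  — match read
step 12: stack=$ num read  input=read num $  — match read
step 13: stack=$ num  input=num $  — match num
Accept reached after 13 steps.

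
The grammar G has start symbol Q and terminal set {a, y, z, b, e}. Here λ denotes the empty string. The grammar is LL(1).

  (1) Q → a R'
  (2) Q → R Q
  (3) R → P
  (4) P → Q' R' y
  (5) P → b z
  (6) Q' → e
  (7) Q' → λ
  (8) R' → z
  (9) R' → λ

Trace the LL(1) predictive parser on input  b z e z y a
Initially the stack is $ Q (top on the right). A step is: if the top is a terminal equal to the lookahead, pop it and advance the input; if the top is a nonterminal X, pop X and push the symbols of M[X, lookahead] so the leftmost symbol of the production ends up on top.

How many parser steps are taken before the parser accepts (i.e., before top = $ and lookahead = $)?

16

      Stack        Input          Action
   1  $ Q          b z e z y a $  expand Q → R Q
   2  $ Q R        b z e z y a $  expand R → P
   3  $ Q P        b z e z y a $  expand P → b z
   4  $ Q z b      b z e z y a $  match b
   5  $ Q z        z e z y a $    match z
   6  $ Q          e z y a $      expand Q → R Q
   7  $ Q R        e z y a $      expand R → P
   8  $ Q P        e z y a $      expand P → Q' R' y
   9  $ Q y R' Q'  e z y a $      expand Q' → e
  10  $ Q y R' e   e z y a $      match e
  11  $ Q y R'     z y a $        expand R' → z
  12  $ Q y z      z y a $        match z
  13  $ Q y        y a $          match y
  14  $ Q          a $            expand Q → a R'
  15  $ R' a       a $            match a
  16  $ R'         $              expand R' → λ
Accept reached after 16 steps.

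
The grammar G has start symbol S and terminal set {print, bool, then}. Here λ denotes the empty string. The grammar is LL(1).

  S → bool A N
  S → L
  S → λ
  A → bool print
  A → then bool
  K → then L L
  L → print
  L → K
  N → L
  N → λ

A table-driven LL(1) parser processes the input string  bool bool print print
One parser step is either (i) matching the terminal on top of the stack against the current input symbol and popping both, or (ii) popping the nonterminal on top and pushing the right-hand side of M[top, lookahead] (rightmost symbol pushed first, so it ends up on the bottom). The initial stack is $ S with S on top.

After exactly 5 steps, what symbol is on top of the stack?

N

     Stack           Input                    Action
  1  $ S             bool bool print print $  expand S → bool A N
  2  $ N A bool      bool bool print print $  match bool
  3  $ N A           bool print print $       expand A → bool print
  4  $ N print bool  bool print print $       match bool
  5  $ N print       print print $            match print
Stack after step 5: $ N (top = N).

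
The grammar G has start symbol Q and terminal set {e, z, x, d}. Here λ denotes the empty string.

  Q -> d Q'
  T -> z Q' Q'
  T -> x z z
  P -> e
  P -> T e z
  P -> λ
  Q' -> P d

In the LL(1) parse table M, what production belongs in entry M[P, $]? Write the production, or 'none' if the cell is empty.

none

FIRST(Q) = {d}
FIRST(T) = {x, z}
FIRST(P) = {λ, e, x, z}  (via T e z)
FIRST(Q') = {d, e, x, z}  (via P d)
FOLLOW(Q) includes $ since Q is the start symbol.
FOLLOW(P): in Q'->P d, P is followed by d with FIRST {d}. Thus FOLLOW(P) = {d}.
For P -> e: FIRST(e) = {e}, so it goes in M[P, t] for t ∈ {e}.
For P -> T e z: FIRST(T e z) = {x, z}, so it goes in M[P, t] for t ∈ {x, z}.
For P -> λ: FIRST(λ) = {λ}, so it goes in M[P, t] for t ∈ {}; since λ ∈ FIRST, also for every t ∈ FOLLOW(P) = {d}.
None of these place a production in M[P, $].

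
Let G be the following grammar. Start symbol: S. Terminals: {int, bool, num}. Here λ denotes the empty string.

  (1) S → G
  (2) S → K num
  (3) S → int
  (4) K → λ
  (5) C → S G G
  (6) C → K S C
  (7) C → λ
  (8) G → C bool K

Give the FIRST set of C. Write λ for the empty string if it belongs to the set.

FIRST(K): from K→λ we get {λ}. So FIRST(K) = {λ}.
FIRST(S): from S→G we get {bool, int, num}; from S→K num we get {num}; from S→int we get {int}. So FIRST(S) = {bool, int, num}.
FIRST(C): from C→S G G we get {bool, int, num}; from C→K S C we get {bool, int, num}; from C→λ we get {λ}. So FIRST(C) = {λ, bool, int, num}.
FIRST(G): from G→C bool K we get {bool, int, num}. So FIRST(G) = {bool, int, num}.

{λ, bool, int, num}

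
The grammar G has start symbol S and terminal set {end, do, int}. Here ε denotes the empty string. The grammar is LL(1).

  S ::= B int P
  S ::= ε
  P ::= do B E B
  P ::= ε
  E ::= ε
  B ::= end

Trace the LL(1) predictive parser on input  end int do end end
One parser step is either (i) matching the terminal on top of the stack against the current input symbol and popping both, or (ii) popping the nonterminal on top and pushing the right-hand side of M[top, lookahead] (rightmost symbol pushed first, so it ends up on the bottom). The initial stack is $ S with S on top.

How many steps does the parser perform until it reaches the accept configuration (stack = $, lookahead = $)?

11

      Stack        Input                 Action
   1  $ S          end int do end end $  expand S ::= B int P
   2  $ P int B    end int do end end $  expand B ::= end
   3  $ P int end  end int do end end $  match end
   4  $ P int      int do end end $      match int
   5  $ P          do end end $          expand P ::= do B E B
   6  $ B E B do   do end end $          match do
   7  $ B E B      end end $             expand B ::= end
   8  $ B E end    end end $             match end
   9  $ B E        end $                 expand E ::= ε
  10  $ B          end $                 expand B ::= end
  11  $ end        end $                 match end
Accept reached after 11 steps.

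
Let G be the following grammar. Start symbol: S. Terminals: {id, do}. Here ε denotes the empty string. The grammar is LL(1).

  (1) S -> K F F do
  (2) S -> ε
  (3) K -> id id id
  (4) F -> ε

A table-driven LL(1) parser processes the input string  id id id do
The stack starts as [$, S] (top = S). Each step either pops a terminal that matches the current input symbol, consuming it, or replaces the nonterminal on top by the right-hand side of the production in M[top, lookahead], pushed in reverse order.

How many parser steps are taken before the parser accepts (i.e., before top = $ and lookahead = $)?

     Stack              Input          Action
  1  $ S                id id id do $  expand S -> K F F do
  2  $ do F F K         id id id do $  expand K -> id id id
  3  $ do F F id id id  id id id do $  match id
  4  $ do F F id id     id id do $     match id
  5  $ do F F id        id do $        match id
  6  $ do F F           do $           expand F -> ε
  7  $ do F             do $           expand F -> ε
  8  $ do               do $           match do
Accept reached after 8 steps.

8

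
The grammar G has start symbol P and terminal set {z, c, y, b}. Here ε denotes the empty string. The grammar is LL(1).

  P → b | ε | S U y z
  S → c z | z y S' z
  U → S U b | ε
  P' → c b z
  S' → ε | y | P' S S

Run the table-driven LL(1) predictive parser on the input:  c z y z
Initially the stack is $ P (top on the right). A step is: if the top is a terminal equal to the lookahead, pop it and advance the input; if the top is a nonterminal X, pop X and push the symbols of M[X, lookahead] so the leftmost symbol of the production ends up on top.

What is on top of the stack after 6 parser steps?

     Stack        Input      Action
  1  $ P          c z y z $  expand P → S U y z
  2  $ z y U S    c z y z $  expand S → c z
  3  $ z y U z c  c z y z $  match c
  4  $ z y U z    z y z $    match z
  5  $ z y U      y z $      expand U → ε
  6  $ z y        y z $      match y
Stack after step 6: $ z (top = z).

z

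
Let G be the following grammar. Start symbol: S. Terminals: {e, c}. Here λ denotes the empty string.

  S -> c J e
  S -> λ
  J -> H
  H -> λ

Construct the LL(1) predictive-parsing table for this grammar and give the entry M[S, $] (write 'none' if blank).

S -> λ

FIRST(S): from S->c J e we get {c}; from S->λ we get {λ}. So FIRST(S) = {λ, c}.
FIRST(H): from H->λ we get {λ}. So FIRST(H) = {λ}.
FIRST(J): from J->H we get {λ}. So FIRST(J) = {λ}.
FOLLOW(S) includes $ since S is the start symbol.
FOLLOW(S): S appears on no right-hand side. Thus FOLLOW(S) = {$}.
For S -> c J e: FIRST(c J e) = {c}, so it goes in M[S, t] for t ∈ {c}.
For S -> λ: FIRST(λ) = {λ}, so it goes in M[S, t] for t ∈ {}; since λ ∈ FIRST, also for every t ∈ FOLLOW(S) = {$}.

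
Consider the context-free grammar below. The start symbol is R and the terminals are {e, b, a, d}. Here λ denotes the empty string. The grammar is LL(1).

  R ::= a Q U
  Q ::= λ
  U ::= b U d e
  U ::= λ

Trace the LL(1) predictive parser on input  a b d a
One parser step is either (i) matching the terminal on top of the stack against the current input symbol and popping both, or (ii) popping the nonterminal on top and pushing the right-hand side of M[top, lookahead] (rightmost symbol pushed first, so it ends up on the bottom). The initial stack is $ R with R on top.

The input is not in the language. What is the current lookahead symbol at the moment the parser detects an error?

step 1: stack=$ R  input=a b d a $  — expand R ::= a Q U
step 2: stack=$ U Q a  input=a b d a $  — match a
step 3: stack=$ U Q  input=b d a $  — expand Q ::= λ
step 4: stack=$ U  input=b d a $  — expand U ::= b U d e
step 5: stack=$ e d U b  input=b d a $  — match b
step 6: stack=$ e d U  input=d a $  — expand U ::= λ
step 7: stack=$ e d  input=d a $  — match d
step 8: stack=$ e  input=a $  — error: top is terminal e but lookahead is a

a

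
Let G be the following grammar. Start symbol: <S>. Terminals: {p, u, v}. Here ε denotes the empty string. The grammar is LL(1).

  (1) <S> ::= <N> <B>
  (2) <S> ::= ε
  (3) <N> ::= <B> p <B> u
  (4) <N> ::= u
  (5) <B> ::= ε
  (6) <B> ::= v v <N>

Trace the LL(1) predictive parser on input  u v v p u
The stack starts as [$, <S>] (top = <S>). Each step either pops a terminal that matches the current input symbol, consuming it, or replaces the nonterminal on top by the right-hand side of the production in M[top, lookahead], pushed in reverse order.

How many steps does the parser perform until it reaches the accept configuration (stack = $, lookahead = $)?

11

step 1: stack=$ <S>  input=u v v p u $  — expand <S> ::= <N> <B>
step 2: stack=$ <B> <N>  input=u v v p u $  — expand <N> ::= u
step 3: stack=$ <B> u  input=u v v p u $  — match u
step 4: stack=$ <B>  input=v v p u $  — expand <B> ::= v v <N>
step 5: stack=$ <N> v v  input=v v p u $  — match v
step 6: stack=$ <N> v  input=v p u $  — match v
step 7: stack=$ <N>  input=p u $  — expand <N> ::= <B> p <B> u
step 8: stack=$ u <B> p <B>  input=p u $  — expand <B> ::= ε
step 9: stack=$ u <B> p  input=p u $  — match p
step 10: stack=$ u <B>  input=u $  — expand <B> ::= ε
step 11: stack=$ u  input=u $  — match u
Accept reached after 11 steps.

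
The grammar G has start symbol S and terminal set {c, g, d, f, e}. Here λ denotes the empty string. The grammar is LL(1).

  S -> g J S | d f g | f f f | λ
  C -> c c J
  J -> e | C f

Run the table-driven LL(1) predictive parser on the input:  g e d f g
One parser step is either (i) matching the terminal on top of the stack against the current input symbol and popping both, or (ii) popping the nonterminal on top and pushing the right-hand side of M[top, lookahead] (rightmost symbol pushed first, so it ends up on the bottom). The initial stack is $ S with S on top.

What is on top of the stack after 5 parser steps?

step 1: stack=$ S  input=g e d f g $  — expand S -> g J S
step 2: stack=$ S J g  input=g e d f g $  — match g
step 3: stack=$ S J  input=e d f g $  — expand J -> e
step 4: stack=$ S e  input=e d f g $  — match e
step 5: stack=$ S  input=d f g $  — expand S -> d f g
Stack after step 5: $ g f d (top = d).

d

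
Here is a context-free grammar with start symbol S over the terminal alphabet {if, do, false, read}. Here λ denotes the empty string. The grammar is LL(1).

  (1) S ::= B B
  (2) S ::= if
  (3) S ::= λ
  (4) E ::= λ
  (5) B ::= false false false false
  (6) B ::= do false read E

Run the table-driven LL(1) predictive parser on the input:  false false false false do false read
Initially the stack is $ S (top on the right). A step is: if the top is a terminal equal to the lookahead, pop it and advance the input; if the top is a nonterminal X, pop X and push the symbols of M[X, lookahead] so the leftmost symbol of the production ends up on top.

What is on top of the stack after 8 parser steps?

false

     Stack                        Input                                    Action
  1  $ S                          false false false false do false read $  expand S ::= B B
  2  $ B B                        false false false false do false read $  expand B ::= false false false false
  3  $ B false false false false  false false false false do false read $  match false
  4  $ B false false false        false false false do false read $        match false
  5  $ B false false              false false do false read $              match false
  6  $ B false                    false do false read $                    match false
  7  $ B                          do false read $                          expand B ::= do false read E
  8  $ E read false do            do false read $                          match do
Stack after step 8: $ E read false (top = false).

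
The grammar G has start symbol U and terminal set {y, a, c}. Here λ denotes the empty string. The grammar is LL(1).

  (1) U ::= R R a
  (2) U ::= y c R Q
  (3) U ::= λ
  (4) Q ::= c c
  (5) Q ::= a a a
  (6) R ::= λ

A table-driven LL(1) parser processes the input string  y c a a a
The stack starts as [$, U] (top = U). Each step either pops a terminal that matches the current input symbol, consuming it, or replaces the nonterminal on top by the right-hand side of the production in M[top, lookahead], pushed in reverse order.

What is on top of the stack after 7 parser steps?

a

     Stack      Input        Action
  1  $ U        y c a a a $  expand U ::= y c R Q
  2  $ Q R c y  y c a a a $  match y
  3  $ Q R c    c a a a $    match c
  4  $ Q R      a a a $      expand R ::= λ
  5  $ Q        a a a $      expand Q ::= a a a
  6  $ a a a    a a a $      match a
  7  $ a a      a a $        match a
Stack after step 7: $ a (top = a).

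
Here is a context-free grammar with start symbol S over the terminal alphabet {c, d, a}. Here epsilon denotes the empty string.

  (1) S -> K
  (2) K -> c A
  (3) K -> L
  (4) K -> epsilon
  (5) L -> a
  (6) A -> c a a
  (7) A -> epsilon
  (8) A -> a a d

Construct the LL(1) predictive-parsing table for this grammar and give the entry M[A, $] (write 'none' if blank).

FIRST(L): from L->a we get {a}. So FIRST(L) = {a}.
FIRST(A): from A->c a a we get {c}; from A->epsilon we get {epsilon}; from A->a a d we get {a}. So FIRST(A) = {epsilon, a, c}.
FIRST(K): from K->c A we get {c}; from K->L we get {a}; from K->epsilon we get {epsilon}. So FIRST(K) = {epsilon, a, c}.
FIRST(S): from S->K we get {epsilon, a, c}. So FIRST(S) = {epsilon, a, c}.
FOLLOW(S) includes $ since S is the start symbol.
FOLLOW(K): in S->K, the suffix after K is empty, so FOLLOW(K) ⊇ FOLLOW(S) = {$}. Thus FOLLOW(K) = {$}.
FOLLOW(A): in K->c A, the suffix after A is empty, so FOLLOW(A) ⊇ FOLLOW(K) = {$}. Thus FOLLOW(A) = {$}.
For A -> c a a: FIRST(c a a) = {c}, so it goes in M[A, t] for t ∈ {c}.
For A -> epsilon: FIRST(epsilon) = {epsilon}, so it goes in M[A, t] for t ∈ {}; since epsilon ∈ FIRST, also for every t ∈ FOLLOW(A) = {$}.
For A -> a a d: FIRST(a a d) = {a}, so it goes in M[A, t] for t ∈ {a}.

A -> epsilon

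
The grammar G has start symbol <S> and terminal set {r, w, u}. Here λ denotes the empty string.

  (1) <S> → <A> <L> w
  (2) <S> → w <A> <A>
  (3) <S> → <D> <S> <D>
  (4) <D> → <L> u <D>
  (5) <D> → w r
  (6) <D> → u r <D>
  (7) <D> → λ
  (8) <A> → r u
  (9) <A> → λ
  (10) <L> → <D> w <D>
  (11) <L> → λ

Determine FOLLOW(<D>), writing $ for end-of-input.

FIRST(<A>): from <A>→r u we get {r}; from <A>→λ we get {λ}. So FIRST(<A>) = {λ, r}.
FIRST(<S>): from <S>→<A> <L> w we get {r, u, w}; from <S>→w <A> <A> we get {w}; from <S>→<D> <S> <D> we get {r, u, w}. So FIRST(<S>) = {r, u, w}.
FIRST(<D>): from <D>→<L> u <D> we get {u, w}; from <D>→w r we get {w}; from <D>→u r <D> we get {u}; from <D>→λ we get {λ}. So FIRST(<D>) = {λ, u, w}.
FIRST(<L>): from <L>→<D> w <D> we get {u, w}; from <L>→λ we get {λ}. So FIRST(<L>) = {λ, u, w}.
FOLLOW(<S>) includes $ since <S> is the start symbol.
FOLLOW(<S>): in <S>→<D> <S> <D>, <S> is followed by <D> with FIRST {λ, u, w}; in <S>→<D> <S> <D>, the suffix after <S> is nullable (adds nothing new). Thus FOLLOW(<S>) = {$, u, w}.
FOLLOW(<A>): in <S>→<A> <L> w, <A> is followed by <L> w with FIRST {u, w}; in <S>→w <A> <A> (occurrence 1), <A> is followed by <A> with FIRST {λ, r}; in <S>→w <A> <A> (occurrence 1), the suffix after <A> is nullable, so FOLLOW(<A>) ⊇ FOLLOW(<S>) = {$, u, w}; in <S>→w <A> <A> (occurrence 2), the suffix after <A> is empty, so FOLLOW(<A>) ⊇ FOLLOW(<S>) = {$, u, w}. Thus FOLLOW(<A>) = {$, r, u, w}.
FOLLOW(<L>): in <S>→<A> <L> w, <L> is followed by w with FIRST {w}; in <D>→<L> u <D>, <L> is followed by u <D> with FIRST {u}. Thus FOLLOW(<L>) = {u, w}.
FOLLOW(<D>): in <S>→<D> <S> <D> (occurrence 1), <D> is followed by <S> <D> with FIRST {r, u, w}; in <S>→<D> <S> <D> (occurrence 2), the suffix after <D> is empty, so FOLLOW(<D>) ⊇ FOLLOW(<S>) = {$, u, w}; in <D>→<L> u <D>, the suffix after <D> is empty (adds nothing new); in <D>→u r <D>, the suffix after <D> is empty (adds nothing new); in <L>→<D> w <D> (occurrence 1), <D> is followed by w <D> with FIRST {w}; in <L>→<D> w <D> (occurrence 2), the suffix after <D> is empty, so FOLLOW(<D>) ⊇ FOLLOW(<L>) = {u, w}. Thus FOLLOW(<D>) = {$, r, u, w}.

{$, r, u, w}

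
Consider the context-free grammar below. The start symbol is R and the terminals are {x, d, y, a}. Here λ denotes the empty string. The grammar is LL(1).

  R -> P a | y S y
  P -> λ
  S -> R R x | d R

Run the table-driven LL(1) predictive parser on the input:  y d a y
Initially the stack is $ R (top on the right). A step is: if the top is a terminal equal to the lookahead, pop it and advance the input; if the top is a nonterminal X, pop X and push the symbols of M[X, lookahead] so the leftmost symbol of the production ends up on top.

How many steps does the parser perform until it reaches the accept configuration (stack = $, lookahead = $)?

8

step 1: stack=$ R  input=y d a y $  — expand R -> y S y
step 2: stack=$ y S y  input=y d a y $  — match y
step 3: stack=$ y S  input=d a y $  — expand S -> d R
step 4: stack=$ y R d  input=d a y $  — match d
step 5: stack=$ y R  input=a y $  — expand R -> P a
step 6: stack=$ y a P  input=a y $  — expand P -> λ
step 7: stack=$ y a  input=a y $  — match a
step 8: stack=$ y  input=y $  — match y
Accept reached after 8 steps.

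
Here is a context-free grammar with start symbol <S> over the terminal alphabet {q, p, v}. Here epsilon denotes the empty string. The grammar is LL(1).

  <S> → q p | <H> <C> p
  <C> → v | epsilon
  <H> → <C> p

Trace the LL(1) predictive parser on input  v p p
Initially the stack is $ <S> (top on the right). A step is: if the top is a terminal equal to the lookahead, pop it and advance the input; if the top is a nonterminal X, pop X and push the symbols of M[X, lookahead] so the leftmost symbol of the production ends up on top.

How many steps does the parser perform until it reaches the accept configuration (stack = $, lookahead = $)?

7

step 1: stack=$ <S>  input=v p p $  — expand <S> → <H> <C> p
step 2: stack=$ p <C> <H>  input=v p p $  — expand <H> → <C> p
step 3: stack=$ p <C> p <C>  input=v p p $  — expand <C> → v
step 4: stack=$ p <C> p v  input=v p p $  — match v
step 5: stack=$ p <C> p  input=p p $  — match p
step 6: stack=$ p <C>  input=p $  — expand <C> → epsilon
step 7: stack=$ p  input=p $  — match p
Accept reached after 7 steps.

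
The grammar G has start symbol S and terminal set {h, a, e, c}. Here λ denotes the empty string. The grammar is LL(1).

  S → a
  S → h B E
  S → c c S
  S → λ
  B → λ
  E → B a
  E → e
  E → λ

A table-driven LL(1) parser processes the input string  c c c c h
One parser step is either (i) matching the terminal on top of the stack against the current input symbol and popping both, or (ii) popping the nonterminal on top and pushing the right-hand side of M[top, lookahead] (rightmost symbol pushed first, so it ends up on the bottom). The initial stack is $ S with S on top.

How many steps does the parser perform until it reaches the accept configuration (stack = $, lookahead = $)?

10

      Stack    Input        Action
   1  $ S      c c c c h $  expand S → c c S
   2  $ S c c  c c c c h $  match c
   3  $ S c    c c c h $    match c
   4  $ S      c c h $      expand S → c c S
   5  $ S c c  c c h $      match c
   6  $ S c    c h $        match c
   7  $ S      h $          expand S → h B E
   8  $ E B h  h $          match h
   9  $ E B    $            expand B → λ
  10  $ E      $            expand E → λ
Accept reached after 10 steps.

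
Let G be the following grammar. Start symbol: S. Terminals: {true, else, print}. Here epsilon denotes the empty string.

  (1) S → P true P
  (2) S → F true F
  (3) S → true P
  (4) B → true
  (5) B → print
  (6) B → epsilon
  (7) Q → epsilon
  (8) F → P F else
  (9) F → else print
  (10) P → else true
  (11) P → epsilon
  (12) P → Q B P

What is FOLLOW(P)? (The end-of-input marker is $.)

FIRST(B) = {epsilon, print, true}
FIRST(Q) = {epsilon}
FIRST(P) = {epsilon, else, print, true}  (via Q B P)
FIRST(F) = {else, print, true}  (via P F else)
FIRST(S) = {else, print, true}  (via P true P, F true F)
FOLLOW(S) includes $ since S is the start symbol.
FOLLOW(S): S appears on no right-hand side. Thus FOLLOW(S) = {$}.
FOLLOW(F): in S→F true F (occurrence 1), F is followed by true F with FIRST {true}; in S→F true F (occurrence 2), the suffix after F is empty, so FOLLOW(F) ⊇ FOLLOW(S) = {$}; in F→P F else, F is followed by else with FIRST {else}. Thus FOLLOW(F) = {$, else, true}.
FOLLOW(P): in S→P true P (occurrence 1), P is followed by true P with FIRST {true}; in S→P true P (occurrence 2), the suffix after P is empty, so FOLLOW(P) ⊇ FOLLOW(S) = {$}; in S→true P, the suffix after P is empty, so FOLLOW(P) ⊇ FOLLOW(S) = {$}; in F→P F else, P is followed by F else with FIRST {else, print, true}; in P→Q B P, the suffix after P is empty (adds nothing new). Thus FOLLOW(P) = {$, else, print, true}.
FOLLOW(B): in P→Q B P, B is followed by P with FIRST {epsilon, else, print, true}; in P→Q B P, the suffix after B is nullable, so FOLLOW(B) ⊇ FOLLOW(P) = {$, else, print, true}. Thus FOLLOW(B) = {$, else, print, true}.
FOLLOW(Q): in P→Q B P, Q is followed by B P with FIRST {epsilon, else, print, true}; in P→Q B P, the suffix after Q is nullable, so FOLLOW(Q) ⊇ FOLLOW(P) = {$, else, print, true}. Thus FOLLOW(Q) = {$, else, print, true}.

{$, else, print, true}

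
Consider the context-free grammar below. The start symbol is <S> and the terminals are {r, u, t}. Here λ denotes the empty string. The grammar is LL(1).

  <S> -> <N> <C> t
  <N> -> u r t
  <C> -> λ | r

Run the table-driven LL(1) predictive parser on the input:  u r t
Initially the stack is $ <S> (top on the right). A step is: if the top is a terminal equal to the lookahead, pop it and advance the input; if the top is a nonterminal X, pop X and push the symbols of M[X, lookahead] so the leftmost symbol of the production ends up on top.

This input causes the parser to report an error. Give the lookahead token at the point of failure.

$

step 1: stack=$ <S>  input=u r t $  — expand <S> -> <N> <C> t
step 2: stack=$ t <C> <N>  input=u r t $  — expand <N> -> u r t
step 3: stack=$ t <C> t r u  input=u r t $  — match u
step 4: stack=$ t <C> t r  input=r t $  — match r
step 5: stack=$ t <C> t  input=t $  — match t
step 6: stack=$ t <C>  input=$  — error: M[<C>, $] is empty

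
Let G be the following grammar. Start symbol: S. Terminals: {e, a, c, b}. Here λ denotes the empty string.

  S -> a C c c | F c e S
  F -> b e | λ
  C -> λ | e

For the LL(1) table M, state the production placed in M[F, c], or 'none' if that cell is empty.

F -> λ

FIRST(F) = {λ, b}
FIRST(C) = {λ, e}
FIRST(S) = {a, b, c}  (via F c e S)
FOLLOW(S) includes $ since S is the start symbol.
FOLLOW(F): in S->F c e S, F is followed by c e S with FIRST {c}. Thus FOLLOW(F) = {c}.
For F -> b e: FIRST(b e) = {b}, so it goes in M[F, t] for t ∈ {b}.
For F -> λ: FIRST(λ) = {λ}, so it goes in M[F, t] for t ∈ {}; since λ ∈ FIRST, also for every t ∈ FOLLOW(F) = {c}.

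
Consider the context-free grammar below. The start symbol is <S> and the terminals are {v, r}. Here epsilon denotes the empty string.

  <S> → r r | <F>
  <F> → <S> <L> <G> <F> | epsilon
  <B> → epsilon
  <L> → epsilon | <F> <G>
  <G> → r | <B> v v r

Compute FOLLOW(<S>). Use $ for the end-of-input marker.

FIRST(<B>) = {epsilon}
FIRST(<G>) = {r, v}  (via <B> v v r)
FIRST(<S>) = {epsilon, r, v}  (via <F>)
FIRST(<F>) = {epsilon, r, v}  (via <S> <L> <G> <F>)
FIRST(<L>) = {epsilon, r, v}  (via <F> <G>)
FOLLOW(<S>) includes $ since <S> is the start symbol.
FOLLOW(<S>): in <F>→<S> <L> <G> <F>, <S> is followed by <L> <G> <F> with FIRST {r, v}. Thus FOLLOW(<S>) = {$, r, v}.
FOLLOW(<F>): in <S>→<F>, the suffix after <F> is empty, so FOLLOW(<F>) ⊇ FOLLOW(<S>) = {$, r, v}; in <F>→<S> <L> <G> <F>, the suffix after <F> is empty (adds nothing new); in <L>→<F> <G>, <F> is followed by <G> with FIRST {r, v}. Thus FOLLOW(<F>) = {$, r, v}.
FOLLOW(<B>): in <G>→<B> v v r, <B> is followed by v v r with FIRST {v}. Thus FOLLOW(<B>) = {v}.
FOLLOW(<L>): in <F>→<S> <L> <G> <F>, <L> is followed by <G> <F> with FIRST {r, v}. Thus FOLLOW(<L>) = {r, v}.
FOLLOW(<G>): in <F>→<S> <L> <G> <F>, <G> is followed by <F> with FIRST {epsilon, r, v}; in <F>→<S> <L> <G> <F>, the suffix after <G> is nullable, so FOLLOW(<G>) ⊇ FOLLOW(<F>) = {$, r, v}; in <L>→<F> <G>, the suffix after <G> is empty, so FOLLOW(<G>) ⊇ FOLLOW(<L>) = {r, v}. Thus FOLLOW(<G>) = {$, r, v}.

{$, r, v}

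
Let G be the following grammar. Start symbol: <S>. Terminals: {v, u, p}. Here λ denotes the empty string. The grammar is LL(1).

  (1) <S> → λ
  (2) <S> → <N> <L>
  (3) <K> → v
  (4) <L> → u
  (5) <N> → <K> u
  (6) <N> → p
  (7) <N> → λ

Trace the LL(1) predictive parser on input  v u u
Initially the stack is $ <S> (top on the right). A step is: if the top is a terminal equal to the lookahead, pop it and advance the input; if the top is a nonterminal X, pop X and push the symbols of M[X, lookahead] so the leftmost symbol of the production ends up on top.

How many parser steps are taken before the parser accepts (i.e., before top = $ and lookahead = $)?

step 1: stack=$ <S>  input=v u u $  — expand <S> → <N> <L>
step 2: stack=$ <L> <N>  input=v u u $  — expand <N> → <K> u
step 3: stack=$ <L> u <K>  input=v u u $  — expand <K> → v
step 4: stack=$ <L> u v  input=v u u $  — match v
step 5: stack=$ <L> u  input=u u $  — match u
step 6: stack=$ <L>  input=u $  — expand <L> → u
step 7: stack=$ u  input=u $  — match u
Accept reached after 7 steps.

7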